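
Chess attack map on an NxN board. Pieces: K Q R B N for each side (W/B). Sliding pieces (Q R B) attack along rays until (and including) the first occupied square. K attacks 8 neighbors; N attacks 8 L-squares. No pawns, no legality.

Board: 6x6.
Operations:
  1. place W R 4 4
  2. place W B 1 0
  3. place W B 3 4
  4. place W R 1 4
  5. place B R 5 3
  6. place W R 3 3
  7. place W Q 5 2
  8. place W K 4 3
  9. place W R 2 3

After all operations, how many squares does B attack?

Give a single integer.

Op 1: place WR@(4,4)
Op 2: place WB@(1,0)
Op 3: place WB@(3,4)
Op 4: place WR@(1,4)
Op 5: place BR@(5,3)
Op 6: place WR@(3,3)
Op 7: place WQ@(5,2)
Op 8: place WK@(4,3)
Op 9: place WR@(2,3)
Per-piece attacks for B:
  BR@(5,3): attacks (5,4) (5,5) (5,2) (4,3) [ray(0,-1) blocked at (5,2); ray(-1,0) blocked at (4,3)]
Union (4 distinct): (4,3) (5,2) (5,4) (5,5)

Answer: 4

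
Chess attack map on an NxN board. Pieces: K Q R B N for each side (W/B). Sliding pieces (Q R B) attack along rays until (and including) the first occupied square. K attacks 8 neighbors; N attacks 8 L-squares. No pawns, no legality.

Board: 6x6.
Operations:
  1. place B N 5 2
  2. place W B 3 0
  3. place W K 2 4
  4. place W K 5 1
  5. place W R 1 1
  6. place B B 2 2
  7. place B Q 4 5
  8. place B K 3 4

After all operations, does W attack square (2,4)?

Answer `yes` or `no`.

Answer: no

Derivation:
Op 1: place BN@(5,2)
Op 2: place WB@(3,0)
Op 3: place WK@(2,4)
Op 4: place WK@(5,1)
Op 5: place WR@(1,1)
Op 6: place BB@(2,2)
Op 7: place BQ@(4,5)
Op 8: place BK@(3,4)
Per-piece attacks for W:
  WR@(1,1): attacks (1,2) (1,3) (1,4) (1,5) (1,0) (2,1) (3,1) (4,1) (5,1) (0,1) [ray(1,0) blocked at (5,1)]
  WK@(2,4): attacks (2,5) (2,3) (3,4) (1,4) (3,5) (3,3) (1,5) (1,3)
  WB@(3,0): attacks (4,1) (5,2) (2,1) (1,2) (0,3) [ray(1,1) blocked at (5,2)]
  WK@(5,1): attacks (5,2) (5,0) (4,1) (4,2) (4,0)
W attacks (2,4): no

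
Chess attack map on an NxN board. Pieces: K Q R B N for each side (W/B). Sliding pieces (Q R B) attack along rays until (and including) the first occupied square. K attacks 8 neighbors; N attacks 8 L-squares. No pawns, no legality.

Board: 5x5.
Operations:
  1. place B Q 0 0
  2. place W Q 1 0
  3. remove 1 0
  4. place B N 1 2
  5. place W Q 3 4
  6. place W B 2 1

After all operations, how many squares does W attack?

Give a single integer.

Answer: 12

Derivation:
Op 1: place BQ@(0,0)
Op 2: place WQ@(1,0)
Op 3: remove (1,0)
Op 4: place BN@(1,2)
Op 5: place WQ@(3,4)
Op 6: place WB@(2,1)
Per-piece attacks for W:
  WB@(2,1): attacks (3,2) (4,3) (3,0) (1,2) (1,0) [ray(-1,1) blocked at (1,2)]
  WQ@(3,4): attacks (3,3) (3,2) (3,1) (3,0) (4,4) (2,4) (1,4) (0,4) (4,3) (2,3) (1,2) [ray(-1,-1) blocked at (1,2)]
Union (12 distinct): (0,4) (1,0) (1,2) (1,4) (2,3) (2,4) (3,0) (3,1) (3,2) (3,3) (4,3) (4,4)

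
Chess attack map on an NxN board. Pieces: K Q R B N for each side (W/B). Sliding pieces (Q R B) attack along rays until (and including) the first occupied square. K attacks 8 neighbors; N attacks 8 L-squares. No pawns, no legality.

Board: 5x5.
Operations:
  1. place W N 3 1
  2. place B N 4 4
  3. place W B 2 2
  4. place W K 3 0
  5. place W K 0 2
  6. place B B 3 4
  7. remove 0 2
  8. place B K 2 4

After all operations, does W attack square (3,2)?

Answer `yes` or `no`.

Op 1: place WN@(3,1)
Op 2: place BN@(4,4)
Op 3: place WB@(2,2)
Op 4: place WK@(3,0)
Op 5: place WK@(0,2)
Op 6: place BB@(3,4)
Op 7: remove (0,2)
Op 8: place BK@(2,4)
Per-piece attacks for W:
  WB@(2,2): attacks (3,3) (4,4) (3,1) (1,3) (0,4) (1,1) (0,0) [ray(1,1) blocked at (4,4); ray(1,-1) blocked at (3,1)]
  WK@(3,0): attacks (3,1) (4,0) (2,0) (4,1) (2,1)
  WN@(3,1): attacks (4,3) (2,3) (1,2) (1,0)
W attacks (3,2): no

Answer: no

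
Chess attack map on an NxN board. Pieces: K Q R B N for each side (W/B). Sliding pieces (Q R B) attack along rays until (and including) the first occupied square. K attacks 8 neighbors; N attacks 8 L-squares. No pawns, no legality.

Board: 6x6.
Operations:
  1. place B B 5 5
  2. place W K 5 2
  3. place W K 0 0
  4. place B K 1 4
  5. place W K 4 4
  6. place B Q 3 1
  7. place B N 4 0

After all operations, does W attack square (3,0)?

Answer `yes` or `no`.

Op 1: place BB@(5,5)
Op 2: place WK@(5,2)
Op 3: place WK@(0,0)
Op 4: place BK@(1,4)
Op 5: place WK@(4,4)
Op 6: place BQ@(3,1)
Op 7: place BN@(4,0)
Per-piece attacks for W:
  WK@(0,0): attacks (0,1) (1,0) (1,1)
  WK@(4,4): attacks (4,5) (4,3) (5,4) (3,4) (5,5) (5,3) (3,5) (3,3)
  WK@(5,2): attacks (5,3) (5,1) (4,2) (4,3) (4,1)
W attacks (3,0): no

Answer: no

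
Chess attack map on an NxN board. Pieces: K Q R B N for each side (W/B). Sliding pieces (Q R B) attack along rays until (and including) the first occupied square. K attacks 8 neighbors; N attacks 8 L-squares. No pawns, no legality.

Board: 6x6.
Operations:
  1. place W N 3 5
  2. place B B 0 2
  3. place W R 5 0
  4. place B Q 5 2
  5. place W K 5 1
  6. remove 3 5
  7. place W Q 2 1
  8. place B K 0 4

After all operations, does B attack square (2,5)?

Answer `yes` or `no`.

Op 1: place WN@(3,5)
Op 2: place BB@(0,2)
Op 3: place WR@(5,0)
Op 4: place BQ@(5,2)
Op 5: place WK@(5,1)
Op 6: remove (3,5)
Op 7: place WQ@(2,1)
Op 8: place BK@(0,4)
Per-piece attacks for B:
  BB@(0,2): attacks (1,3) (2,4) (3,5) (1,1) (2,0)
  BK@(0,4): attacks (0,5) (0,3) (1,4) (1,5) (1,3)
  BQ@(5,2): attacks (5,3) (5,4) (5,5) (5,1) (4,2) (3,2) (2,2) (1,2) (0,2) (4,3) (3,4) (2,5) (4,1) (3,0) [ray(0,-1) blocked at (5,1); ray(-1,0) blocked at (0,2)]
B attacks (2,5): yes

Answer: yes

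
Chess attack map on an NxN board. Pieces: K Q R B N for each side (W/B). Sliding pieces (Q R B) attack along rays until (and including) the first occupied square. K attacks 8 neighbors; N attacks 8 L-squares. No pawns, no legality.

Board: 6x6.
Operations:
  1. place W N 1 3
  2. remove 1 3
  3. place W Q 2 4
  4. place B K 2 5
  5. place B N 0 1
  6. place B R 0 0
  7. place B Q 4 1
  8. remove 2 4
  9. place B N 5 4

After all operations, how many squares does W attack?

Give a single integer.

Op 1: place WN@(1,3)
Op 2: remove (1,3)
Op 3: place WQ@(2,4)
Op 4: place BK@(2,5)
Op 5: place BN@(0,1)
Op 6: place BR@(0,0)
Op 7: place BQ@(4,1)
Op 8: remove (2,4)
Op 9: place BN@(5,4)
Per-piece attacks for W:
Union (0 distinct): (none)

Answer: 0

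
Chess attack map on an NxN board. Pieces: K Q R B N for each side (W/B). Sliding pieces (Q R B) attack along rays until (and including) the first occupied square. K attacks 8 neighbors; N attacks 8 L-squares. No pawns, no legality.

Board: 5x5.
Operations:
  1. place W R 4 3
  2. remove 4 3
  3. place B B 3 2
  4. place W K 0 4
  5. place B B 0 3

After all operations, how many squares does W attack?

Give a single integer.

Op 1: place WR@(4,3)
Op 2: remove (4,3)
Op 3: place BB@(3,2)
Op 4: place WK@(0,4)
Op 5: place BB@(0,3)
Per-piece attacks for W:
  WK@(0,4): attacks (0,3) (1,4) (1,3)
Union (3 distinct): (0,3) (1,3) (1,4)

Answer: 3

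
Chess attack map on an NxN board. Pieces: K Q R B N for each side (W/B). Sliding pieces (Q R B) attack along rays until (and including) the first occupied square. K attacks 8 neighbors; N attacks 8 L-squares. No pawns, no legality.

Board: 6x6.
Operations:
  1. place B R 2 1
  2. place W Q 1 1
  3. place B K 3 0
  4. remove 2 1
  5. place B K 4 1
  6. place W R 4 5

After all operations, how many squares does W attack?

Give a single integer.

Op 1: place BR@(2,1)
Op 2: place WQ@(1,1)
Op 3: place BK@(3,0)
Op 4: remove (2,1)
Op 5: place BK@(4,1)
Op 6: place WR@(4,5)
Per-piece attacks for W:
  WQ@(1,1): attacks (1,2) (1,3) (1,4) (1,5) (1,0) (2,1) (3,1) (4,1) (0,1) (2,2) (3,3) (4,4) (5,5) (2,0) (0,2) (0,0) [ray(1,0) blocked at (4,1)]
  WR@(4,5): attacks (4,4) (4,3) (4,2) (4,1) (5,5) (3,5) (2,5) (1,5) (0,5) [ray(0,-1) blocked at (4,1)]
Union (21 distinct): (0,0) (0,1) (0,2) (0,5) (1,0) (1,2) (1,3) (1,4) (1,5) (2,0) (2,1) (2,2) (2,5) (3,1) (3,3) (3,5) (4,1) (4,2) (4,3) (4,4) (5,5)

Answer: 21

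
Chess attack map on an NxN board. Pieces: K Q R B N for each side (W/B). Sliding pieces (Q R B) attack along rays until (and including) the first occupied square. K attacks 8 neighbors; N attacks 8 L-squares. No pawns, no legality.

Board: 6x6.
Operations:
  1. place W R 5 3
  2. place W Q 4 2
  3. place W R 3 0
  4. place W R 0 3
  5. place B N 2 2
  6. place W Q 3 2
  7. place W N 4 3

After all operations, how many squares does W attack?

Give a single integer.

Op 1: place WR@(5,3)
Op 2: place WQ@(4,2)
Op 3: place WR@(3,0)
Op 4: place WR@(0,3)
Op 5: place BN@(2,2)
Op 6: place WQ@(3,2)
Op 7: place WN@(4,3)
Per-piece attacks for W:
  WR@(0,3): attacks (0,4) (0,5) (0,2) (0,1) (0,0) (1,3) (2,3) (3,3) (4,3) [ray(1,0) blocked at (4,3)]
  WR@(3,0): attacks (3,1) (3,2) (4,0) (5,0) (2,0) (1,0) (0,0) [ray(0,1) blocked at (3,2)]
  WQ@(3,2): attacks (3,3) (3,4) (3,5) (3,1) (3,0) (4,2) (2,2) (4,3) (4,1) (5,0) (2,3) (1,4) (0,5) (2,1) (1,0) [ray(0,-1) blocked at (3,0); ray(1,0) blocked at (4,2); ray(-1,0) blocked at (2,2); ray(1,1) blocked at (4,3)]
  WQ@(4,2): attacks (4,3) (4,1) (4,0) (5,2) (3,2) (5,3) (5,1) (3,3) (2,4) (1,5) (3,1) (2,0) [ray(0,1) blocked at (4,3); ray(-1,0) blocked at (3,2); ray(1,1) blocked at (5,3)]
  WN@(4,3): attacks (5,5) (3,5) (2,4) (5,1) (3,1) (2,2)
  WR@(5,3): attacks (5,4) (5,5) (5,2) (5,1) (5,0) (4,3) [ray(-1,0) blocked at (4,3)]
Union (30 distinct): (0,0) (0,1) (0,2) (0,4) (0,5) (1,0) (1,3) (1,4) (1,5) (2,0) (2,1) (2,2) (2,3) (2,4) (3,0) (3,1) (3,2) (3,3) (3,4) (3,5) (4,0) (4,1) (4,2) (4,3) (5,0) (5,1) (5,2) (5,3) (5,4) (5,5)

Answer: 30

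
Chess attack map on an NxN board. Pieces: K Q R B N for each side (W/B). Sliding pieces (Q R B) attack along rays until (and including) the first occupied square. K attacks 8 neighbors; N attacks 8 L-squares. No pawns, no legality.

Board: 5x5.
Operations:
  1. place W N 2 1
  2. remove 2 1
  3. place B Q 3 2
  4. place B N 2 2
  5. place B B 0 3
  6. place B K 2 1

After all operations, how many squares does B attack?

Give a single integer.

Op 1: place WN@(2,1)
Op 2: remove (2,1)
Op 3: place BQ@(3,2)
Op 4: place BN@(2,2)
Op 5: place BB@(0,3)
Op 6: place BK@(2,1)
Per-piece attacks for B:
  BB@(0,3): attacks (1,4) (1,2) (2,1) [ray(1,-1) blocked at (2,1)]
  BK@(2,1): attacks (2,2) (2,0) (3,1) (1,1) (3,2) (3,0) (1,2) (1,0)
  BN@(2,2): attacks (3,4) (4,3) (1,4) (0,3) (3,0) (4,1) (1,0) (0,1)
  BQ@(3,2): attacks (3,3) (3,4) (3,1) (3,0) (4,2) (2,2) (4,3) (4,1) (2,3) (1,4) (2,1) [ray(-1,0) blocked at (2,2); ray(-1,-1) blocked at (2,1)]
Union (18 distinct): (0,1) (0,3) (1,0) (1,1) (1,2) (1,4) (2,0) (2,1) (2,2) (2,3) (3,0) (3,1) (3,2) (3,3) (3,4) (4,1) (4,2) (4,3)

Answer: 18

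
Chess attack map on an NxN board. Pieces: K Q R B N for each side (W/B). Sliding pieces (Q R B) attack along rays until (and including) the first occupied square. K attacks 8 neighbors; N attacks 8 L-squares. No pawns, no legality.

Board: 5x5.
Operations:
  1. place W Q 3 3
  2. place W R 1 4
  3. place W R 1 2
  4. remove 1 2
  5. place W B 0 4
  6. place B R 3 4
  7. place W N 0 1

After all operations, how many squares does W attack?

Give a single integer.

Answer: 19

Derivation:
Op 1: place WQ@(3,3)
Op 2: place WR@(1,4)
Op 3: place WR@(1,2)
Op 4: remove (1,2)
Op 5: place WB@(0,4)
Op 6: place BR@(3,4)
Op 7: place WN@(0,1)
Per-piece attacks for W:
  WN@(0,1): attacks (1,3) (2,2) (2,0)
  WB@(0,4): attacks (1,3) (2,2) (3,1) (4,0)
  WR@(1,4): attacks (1,3) (1,2) (1,1) (1,0) (2,4) (3,4) (0,4) [ray(1,0) blocked at (3,4); ray(-1,0) blocked at (0,4)]
  WQ@(3,3): attacks (3,4) (3,2) (3,1) (3,0) (4,3) (2,3) (1,3) (0,3) (4,4) (4,2) (2,4) (2,2) (1,1) (0,0) [ray(0,1) blocked at (3,4)]
Union (19 distinct): (0,0) (0,3) (0,4) (1,0) (1,1) (1,2) (1,3) (2,0) (2,2) (2,3) (2,4) (3,0) (3,1) (3,2) (3,4) (4,0) (4,2) (4,3) (4,4)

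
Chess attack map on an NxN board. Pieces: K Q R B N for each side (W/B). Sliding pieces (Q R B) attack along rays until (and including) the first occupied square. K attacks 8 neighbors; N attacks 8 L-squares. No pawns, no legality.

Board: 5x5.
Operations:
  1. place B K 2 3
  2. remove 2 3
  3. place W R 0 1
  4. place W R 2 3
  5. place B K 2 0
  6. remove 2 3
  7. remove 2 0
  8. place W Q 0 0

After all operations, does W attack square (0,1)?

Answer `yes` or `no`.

Answer: yes

Derivation:
Op 1: place BK@(2,3)
Op 2: remove (2,3)
Op 3: place WR@(0,1)
Op 4: place WR@(2,3)
Op 5: place BK@(2,0)
Op 6: remove (2,3)
Op 7: remove (2,0)
Op 8: place WQ@(0,0)
Per-piece attacks for W:
  WQ@(0,0): attacks (0,1) (1,0) (2,0) (3,0) (4,0) (1,1) (2,2) (3,3) (4,4) [ray(0,1) blocked at (0,1)]
  WR@(0,1): attacks (0,2) (0,3) (0,4) (0,0) (1,1) (2,1) (3,1) (4,1) [ray(0,-1) blocked at (0,0)]
W attacks (0,1): yes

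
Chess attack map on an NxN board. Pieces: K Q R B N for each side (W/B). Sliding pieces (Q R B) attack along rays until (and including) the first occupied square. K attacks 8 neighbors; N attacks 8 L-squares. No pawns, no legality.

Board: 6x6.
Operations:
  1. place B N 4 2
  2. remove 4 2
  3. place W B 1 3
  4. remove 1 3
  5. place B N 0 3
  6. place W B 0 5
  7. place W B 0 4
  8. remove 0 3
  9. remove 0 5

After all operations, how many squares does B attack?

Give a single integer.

Answer: 0

Derivation:
Op 1: place BN@(4,2)
Op 2: remove (4,2)
Op 3: place WB@(1,3)
Op 4: remove (1,3)
Op 5: place BN@(0,3)
Op 6: place WB@(0,5)
Op 7: place WB@(0,4)
Op 8: remove (0,3)
Op 9: remove (0,5)
Per-piece attacks for B:
Union (0 distinct): (none)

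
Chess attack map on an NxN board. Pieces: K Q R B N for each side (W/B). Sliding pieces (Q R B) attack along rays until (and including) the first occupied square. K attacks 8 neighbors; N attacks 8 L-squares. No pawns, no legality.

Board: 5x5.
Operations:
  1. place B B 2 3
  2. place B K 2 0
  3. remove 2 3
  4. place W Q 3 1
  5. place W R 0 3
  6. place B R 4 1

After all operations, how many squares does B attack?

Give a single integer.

Answer: 9

Derivation:
Op 1: place BB@(2,3)
Op 2: place BK@(2,0)
Op 3: remove (2,3)
Op 4: place WQ@(3,1)
Op 5: place WR@(0,3)
Op 6: place BR@(4,1)
Per-piece attacks for B:
  BK@(2,0): attacks (2,1) (3,0) (1,0) (3,1) (1,1)
  BR@(4,1): attacks (4,2) (4,3) (4,4) (4,0) (3,1) [ray(-1,0) blocked at (3,1)]
Union (9 distinct): (1,0) (1,1) (2,1) (3,0) (3,1) (4,0) (4,2) (4,3) (4,4)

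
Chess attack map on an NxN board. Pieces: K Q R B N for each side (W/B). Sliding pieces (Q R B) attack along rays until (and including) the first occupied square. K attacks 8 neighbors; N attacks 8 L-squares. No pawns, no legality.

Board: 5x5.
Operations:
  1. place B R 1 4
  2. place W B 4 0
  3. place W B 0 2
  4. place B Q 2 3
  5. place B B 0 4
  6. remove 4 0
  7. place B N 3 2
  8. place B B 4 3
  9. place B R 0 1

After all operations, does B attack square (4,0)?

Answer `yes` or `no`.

Answer: yes

Derivation:
Op 1: place BR@(1,4)
Op 2: place WB@(4,0)
Op 3: place WB@(0,2)
Op 4: place BQ@(2,3)
Op 5: place BB@(0,4)
Op 6: remove (4,0)
Op 7: place BN@(3,2)
Op 8: place BB@(4,3)
Op 9: place BR@(0,1)
Per-piece attacks for B:
  BR@(0,1): attacks (0,2) (0,0) (1,1) (2,1) (3,1) (4,1) [ray(0,1) blocked at (0,2)]
  BB@(0,4): attacks (1,3) (2,2) (3,1) (4,0)
  BR@(1,4): attacks (1,3) (1,2) (1,1) (1,0) (2,4) (3,4) (4,4) (0,4) [ray(-1,0) blocked at (0,4)]
  BQ@(2,3): attacks (2,4) (2,2) (2,1) (2,0) (3,3) (4,3) (1,3) (0,3) (3,4) (3,2) (1,4) (1,2) (0,1) [ray(1,0) blocked at (4,3); ray(1,-1) blocked at (3,2); ray(-1,1) blocked at (1,4); ray(-1,-1) blocked at (0,1)]
  BN@(3,2): attacks (4,4) (2,4) (1,3) (4,0) (2,0) (1,1)
  BB@(4,3): attacks (3,4) (3,2) [ray(-1,-1) blocked at (3,2)]
B attacks (4,0): yes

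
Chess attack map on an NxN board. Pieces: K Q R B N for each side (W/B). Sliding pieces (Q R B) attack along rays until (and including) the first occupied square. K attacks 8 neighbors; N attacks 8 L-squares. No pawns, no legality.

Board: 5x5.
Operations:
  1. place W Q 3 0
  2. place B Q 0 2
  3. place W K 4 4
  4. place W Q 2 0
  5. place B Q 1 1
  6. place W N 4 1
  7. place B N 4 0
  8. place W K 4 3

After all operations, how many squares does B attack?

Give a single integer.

Answer: 20

Derivation:
Op 1: place WQ@(3,0)
Op 2: place BQ@(0,2)
Op 3: place WK@(4,4)
Op 4: place WQ@(2,0)
Op 5: place BQ@(1,1)
Op 6: place WN@(4,1)
Op 7: place BN@(4,0)
Op 8: place WK@(4,3)
Per-piece attacks for B:
  BQ@(0,2): attacks (0,3) (0,4) (0,1) (0,0) (1,2) (2,2) (3,2) (4,2) (1,3) (2,4) (1,1) [ray(1,-1) blocked at (1,1)]
  BQ@(1,1): attacks (1,2) (1,3) (1,4) (1,0) (2,1) (3,1) (4,1) (0,1) (2,2) (3,3) (4,4) (2,0) (0,2) (0,0) [ray(1,0) blocked at (4,1); ray(1,1) blocked at (4,4); ray(1,-1) blocked at (2,0); ray(-1,1) blocked at (0,2)]
  BN@(4,0): attacks (3,2) (2,1)
Union (20 distinct): (0,0) (0,1) (0,2) (0,3) (0,4) (1,0) (1,1) (1,2) (1,3) (1,4) (2,0) (2,1) (2,2) (2,4) (3,1) (3,2) (3,3) (4,1) (4,2) (4,4)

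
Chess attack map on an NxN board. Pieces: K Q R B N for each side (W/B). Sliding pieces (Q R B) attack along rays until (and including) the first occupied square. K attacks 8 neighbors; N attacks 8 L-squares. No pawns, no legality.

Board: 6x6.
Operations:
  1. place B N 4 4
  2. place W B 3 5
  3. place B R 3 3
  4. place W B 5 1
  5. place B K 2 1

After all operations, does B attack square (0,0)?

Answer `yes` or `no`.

Op 1: place BN@(4,4)
Op 2: place WB@(3,5)
Op 3: place BR@(3,3)
Op 4: place WB@(5,1)
Op 5: place BK@(2,1)
Per-piece attacks for B:
  BK@(2,1): attacks (2,2) (2,0) (3,1) (1,1) (3,2) (3,0) (1,2) (1,0)
  BR@(3,3): attacks (3,4) (3,5) (3,2) (3,1) (3,0) (4,3) (5,3) (2,3) (1,3) (0,3) [ray(0,1) blocked at (3,5)]
  BN@(4,4): attacks (2,5) (5,2) (3,2) (2,3)
B attacks (0,0): no

Answer: no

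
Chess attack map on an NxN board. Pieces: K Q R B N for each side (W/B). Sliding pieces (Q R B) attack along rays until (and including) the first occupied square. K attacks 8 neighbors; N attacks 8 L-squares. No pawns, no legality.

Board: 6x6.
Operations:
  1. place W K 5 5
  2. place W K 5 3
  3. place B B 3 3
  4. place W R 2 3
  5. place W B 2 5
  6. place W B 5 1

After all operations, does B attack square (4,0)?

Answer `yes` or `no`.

Answer: no

Derivation:
Op 1: place WK@(5,5)
Op 2: place WK@(5,3)
Op 3: place BB@(3,3)
Op 4: place WR@(2,3)
Op 5: place WB@(2,5)
Op 6: place WB@(5,1)
Per-piece attacks for B:
  BB@(3,3): attacks (4,4) (5,5) (4,2) (5,1) (2,4) (1,5) (2,2) (1,1) (0,0) [ray(1,1) blocked at (5,5); ray(1,-1) blocked at (5,1)]
B attacks (4,0): no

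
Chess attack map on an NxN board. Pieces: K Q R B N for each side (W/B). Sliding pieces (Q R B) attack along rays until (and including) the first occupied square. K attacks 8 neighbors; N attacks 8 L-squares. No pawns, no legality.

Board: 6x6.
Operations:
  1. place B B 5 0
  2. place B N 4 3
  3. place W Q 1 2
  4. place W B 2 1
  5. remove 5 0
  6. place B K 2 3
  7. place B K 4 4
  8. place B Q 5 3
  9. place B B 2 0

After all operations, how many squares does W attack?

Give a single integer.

Op 1: place BB@(5,0)
Op 2: place BN@(4,3)
Op 3: place WQ@(1,2)
Op 4: place WB@(2,1)
Op 5: remove (5,0)
Op 6: place BK@(2,3)
Op 7: place BK@(4,4)
Op 8: place BQ@(5,3)
Op 9: place BB@(2,0)
Per-piece attacks for W:
  WQ@(1,2): attacks (1,3) (1,4) (1,5) (1,1) (1,0) (2,2) (3,2) (4,2) (5,2) (0,2) (2,3) (2,1) (0,3) (0,1) [ray(1,1) blocked at (2,3); ray(1,-1) blocked at (2,1)]
  WB@(2,1): attacks (3,2) (4,3) (3,0) (1,2) (1,0) [ray(1,1) blocked at (4,3); ray(-1,1) blocked at (1,2)]
Union (17 distinct): (0,1) (0,2) (0,3) (1,0) (1,1) (1,2) (1,3) (1,4) (1,5) (2,1) (2,2) (2,3) (3,0) (3,2) (4,2) (4,3) (5,2)

Answer: 17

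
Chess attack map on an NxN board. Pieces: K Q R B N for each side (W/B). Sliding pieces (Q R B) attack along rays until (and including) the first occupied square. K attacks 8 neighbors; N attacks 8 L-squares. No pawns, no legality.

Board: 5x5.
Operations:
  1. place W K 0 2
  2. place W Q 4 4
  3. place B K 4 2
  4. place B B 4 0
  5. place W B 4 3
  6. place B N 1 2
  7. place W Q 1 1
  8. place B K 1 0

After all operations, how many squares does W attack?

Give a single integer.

Op 1: place WK@(0,2)
Op 2: place WQ@(4,4)
Op 3: place BK@(4,2)
Op 4: place BB@(4,0)
Op 5: place WB@(4,3)
Op 6: place BN@(1,2)
Op 7: place WQ@(1,1)
Op 8: place BK@(1,0)
Per-piece attacks for W:
  WK@(0,2): attacks (0,3) (0,1) (1,2) (1,3) (1,1)
  WQ@(1,1): attacks (1,2) (1,0) (2,1) (3,1) (4,1) (0,1) (2,2) (3,3) (4,4) (2,0) (0,2) (0,0) [ray(0,1) blocked at (1,2); ray(0,-1) blocked at (1,0); ray(1,1) blocked at (4,4); ray(-1,1) blocked at (0,2)]
  WB@(4,3): attacks (3,4) (3,2) (2,1) (1,0) [ray(-1,-1) blocked at (1,0)]
  WQ@(4,4): attacks (4,3) (3,4) (2,4) (1,4) (0,4) (3,3) (2,2) (1,1) [ray(0,-1) blocked at (4,3); ray(-1,-1) blocked at (1,1)]
Union (21 distinct): (0,0) (0,1) (0,2) (0,3) (0,4) (1,0) (1,1) (1,2) (1,3) (1,4) (2,0) (2,1) (2,2) (2,4) (3,1) (3,2) (3,3) (3,4) (4,1) (4,3) (4,4)

Answer: 21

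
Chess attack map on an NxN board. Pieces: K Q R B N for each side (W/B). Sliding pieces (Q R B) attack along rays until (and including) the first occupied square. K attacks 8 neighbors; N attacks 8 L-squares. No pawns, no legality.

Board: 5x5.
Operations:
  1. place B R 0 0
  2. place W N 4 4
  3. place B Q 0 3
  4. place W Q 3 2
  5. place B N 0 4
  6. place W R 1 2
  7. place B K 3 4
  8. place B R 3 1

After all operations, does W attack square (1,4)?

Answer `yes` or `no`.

Op 1: place BR@(0,0)
Op 2: place WN@(4,4)
Op 3: place BQ@(0,3)
Op 4: place WQ@(3,2)
Op 5: place BN@(0,4)
Op 6: place WR@(1,2)
Op 7: place BK@(3,4)
Op 8: place BR@(3,1)
Per-piece attacks for W:
  WR@(1,2): attacks (1,3) (1,4) (1,1) (1,0) (2,2) (3,2) (0,2) [ray(1,0) blocked at (3,2)]
  WQ@(3,2): attacks (3,3) (3,4) (3,1) (4,2) (2,2) (1,2) (4,3) (4,1) (2,3) (1,4) (2,1) (1,0) [ray(0,1) blocked at (3,4); ray(0,-1) blocked at (3,1); ray(-1,0) blocked at (1,2)]
  WN@(4,4): attacks (3,2) (2,3)
W attacks (1,4): yes

Answer: yes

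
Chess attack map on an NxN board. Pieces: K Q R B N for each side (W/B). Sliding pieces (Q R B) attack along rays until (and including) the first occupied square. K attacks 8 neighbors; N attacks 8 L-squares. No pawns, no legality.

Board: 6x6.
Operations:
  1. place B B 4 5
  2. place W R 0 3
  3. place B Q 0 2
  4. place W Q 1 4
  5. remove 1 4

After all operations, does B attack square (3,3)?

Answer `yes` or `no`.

Op 1: place BB@(4,5)
Op 2: place WR@(0,3)
Op 3: place BQ@(0,2)
Op 4: place WQ@(1,4)
Op 5: remove (1,4)
Per-piece attacks for B:
  BQ@(0,2): attacks (0,3) (0,1) (0,0) (1,2) (2,2) (3,2) (4,2) (5,2) (1,3) (2,4) (3,5) (1,1) (2,0) [ray(0,1) blocked at (0,3)]
  BB@(4,5): attacks (5,4) (3,4) (2,3) (1,2) (0,1)
B attacks (3,3): no

Answer: no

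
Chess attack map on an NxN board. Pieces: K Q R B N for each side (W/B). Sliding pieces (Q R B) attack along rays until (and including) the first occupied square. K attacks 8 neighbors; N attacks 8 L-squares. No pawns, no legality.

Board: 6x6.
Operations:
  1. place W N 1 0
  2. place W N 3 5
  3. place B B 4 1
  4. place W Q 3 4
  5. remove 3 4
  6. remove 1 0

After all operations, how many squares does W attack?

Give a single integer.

Answer: 4

Derivation:
Op 1: place WN@(1,0)
Op 2: place WN@(3,5)
Op 3: place BB@(4,1)
Op 4: place WQ@(3,4)
Op 5: remove (3,4)
Op 6: remove (1,0)
Per-piece attacks for W:
  WN@(3,5): attacks (4,3) (5,4) (2,3) (1,4)
Union (4 distinct): (1,4) (2,3) (4,3) (5,4)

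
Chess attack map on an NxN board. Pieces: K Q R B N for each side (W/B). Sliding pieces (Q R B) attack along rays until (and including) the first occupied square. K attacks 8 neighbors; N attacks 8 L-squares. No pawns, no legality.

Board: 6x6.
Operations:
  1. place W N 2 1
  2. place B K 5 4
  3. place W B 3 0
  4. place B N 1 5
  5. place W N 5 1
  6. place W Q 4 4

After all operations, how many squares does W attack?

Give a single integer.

Op 1: place WN@(2,1)
Op 2: place BK@(5,4)
Op 3: place WB@(3,0)
Op 4: place BN@(1,5)
Op 5: place WN@(5,1)
Op 6: place WQ@(4,4)
Per-piece attacks for W:
  WN@(2,1): attacks (3,3) (4,2) (1,3) (0,2) (4,0) (0,0)
  WB@(3,0): attacks (4,1) (5,2) (2,1) [ray(-1,1) blocked at (2,1)]
  WQ@(4,4): attacks (4,5) (4,3) (4,2) (4,1) (4,0) (5,4) (3,4) (2,4) (1,4) (0,4) (5,5) (5,3) (3,5) (3,3) (2,2) (1,1) (0,0) [ray(1,0) blocked at (5,4)]
  WN@(5,1): attacks (4,3) (3,2) (3,0)
Union (23 distinct): (0,0) (0,2) (0,4) (1,1) (1,3) (1,4) (2,1) (2,2) (2,4) (3,0) (3,2) (3,3) (3,4) (3,5) (4,0) (4,1) (4,2) (4,3) (4,5) (5,2) (5,3) (5,4) (5,5)

Answer: 23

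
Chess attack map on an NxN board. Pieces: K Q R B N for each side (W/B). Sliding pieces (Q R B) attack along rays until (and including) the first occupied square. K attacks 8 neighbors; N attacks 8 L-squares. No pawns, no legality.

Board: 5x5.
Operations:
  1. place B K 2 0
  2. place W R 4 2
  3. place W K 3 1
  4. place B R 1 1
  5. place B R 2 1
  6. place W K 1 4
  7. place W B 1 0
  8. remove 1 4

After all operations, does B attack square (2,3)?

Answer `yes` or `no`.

Answer: yes

Derivation:
Op 1: place BK@(2,0)
Op 2: place WR@(4,2)
Op 3: place WK@(3,1)
Op 4: place BR@(1,1)
Op 5: place BR@(2,1)
Op 6: place WK@(1,4)
Op 7: place WB@(1,0)
Op 8: remove (1,4)
Per-piece attacks for B:
  BR@(1,1): attacks (1,2) (1,3) (1,4) (1,0) (2,1) (0,1) [ray(0,-1) blocked at (1,0); ray(1,0) blocked at (2,1)]
  BK@(2,0): attacks (2,1) (3,0) (1,0) (3,1) (1,1)
  BR@(2,1): attacks (2,2) (2,3) (2,4) (2,0) (3,1) (1,1) [ray(0,-1) blocked at (2,0); ray(1,0) blocked at (3,1); ray(-1,0) blocked at (1,1)]
B attacks (2,3): yes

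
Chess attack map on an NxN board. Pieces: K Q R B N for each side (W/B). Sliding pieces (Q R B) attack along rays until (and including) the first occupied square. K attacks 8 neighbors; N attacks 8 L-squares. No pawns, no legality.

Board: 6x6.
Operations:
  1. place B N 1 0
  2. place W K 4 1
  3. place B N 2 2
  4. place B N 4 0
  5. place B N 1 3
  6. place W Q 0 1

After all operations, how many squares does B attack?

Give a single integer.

Answer: 16

Derivation:
Op 1: place BN@(1,0)
Op 2: place WK@(4,1)
Op 3: place BN@(2,2)
Op 4: place BN@(4,0)
Op 5: place BN@(1,3)
Op 6: place WQ@(0,1)
Per-piece attacks for B:
  BN@(1,0): attacks (2,2) (3,1) (0,2)
  BN@(1,3): attacks (2,5) (3,4) (0,5) (2,1) (3,2) (0,1)
  BN@(2,2): attacks (3,4) (4,3) (1,4) (0,3) (3,0) (4,1) (1,0) (0,1)
  BN@(4,0): attacks (5,2) (3,2) (2,1)
Union (16 distinct): (0,1) (0,2) (0,3) (0,5) (1,0) (1,4) (2,1) (2,2) (2,5) (3,0) (3,1) (3,2) (3,4) (4,1) (4,3) (5,2)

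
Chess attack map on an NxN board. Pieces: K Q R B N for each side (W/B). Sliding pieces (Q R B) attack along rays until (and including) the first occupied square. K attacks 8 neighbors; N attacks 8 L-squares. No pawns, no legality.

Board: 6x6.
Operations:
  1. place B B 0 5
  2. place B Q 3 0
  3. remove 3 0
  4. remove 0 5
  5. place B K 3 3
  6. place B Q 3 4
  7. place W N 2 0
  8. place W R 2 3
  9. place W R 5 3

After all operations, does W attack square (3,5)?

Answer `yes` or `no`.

Answer: no

Derivation:
Op 1: place BB@(0,5)
Op 2: place BQ@(3,0)
Op 3: remove (3,0)
Op 4: remove (0,5)
Op 5: place BK@(3,3)
Op 6: place BQ@(3,4)
Op 7: place WN@(2,0)
Op 8: place WR@(2,3)
Op 9: place WR@(5,3)
Per-piece attacks for W:
  WN@(2,0): attacks (3,2) (4,1) (1,2) (0,1)
  WR@(2,3): attacks (2,4) (2,5) (2,2) (2,1) (2,0) (3,3) (1,3) (0,3) [ray(0,-1) blocked at (2,0); ray(1,0) blocked at (3,3)]
  WR@(5,3): attacks (5,4) (5,5) (5,2) (5,1) (5,0) (4,3) (3,3) [ray(-1,0) blocked at (3,3)]
W attacks (3,5): no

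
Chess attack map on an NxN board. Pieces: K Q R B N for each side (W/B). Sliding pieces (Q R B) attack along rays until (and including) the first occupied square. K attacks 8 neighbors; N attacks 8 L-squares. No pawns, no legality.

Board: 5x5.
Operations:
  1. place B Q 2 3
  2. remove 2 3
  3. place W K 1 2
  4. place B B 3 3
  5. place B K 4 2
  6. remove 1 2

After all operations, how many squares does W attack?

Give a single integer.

Answer: 0

Derivation:
Op 1: place BQ@(2,3)
Op 2: remove (2,3)
Op 3: place WK@(1,2)
Op 4: place BB@(3,3)
Op 5: place BK@(4,2)
Op 6: remove (1,2)
Per-piece attacks for W:
Union (0 distinct): (none)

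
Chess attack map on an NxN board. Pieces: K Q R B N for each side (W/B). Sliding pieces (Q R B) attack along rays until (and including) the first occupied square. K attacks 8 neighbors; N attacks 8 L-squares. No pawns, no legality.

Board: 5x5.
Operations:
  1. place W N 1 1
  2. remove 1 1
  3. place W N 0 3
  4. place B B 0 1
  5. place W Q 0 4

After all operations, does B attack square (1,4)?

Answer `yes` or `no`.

Op 1: place WN@(1,1)
Op 2: remove (1,1)
Op 3: place WN@(0,3)
Op 4: place BB@(0,1)
Op 5: place WQ@(0,4)
Per-piece attacks for B:
  BB@(0,1): attacks (1,2) (2,3) (3,4) (1,0)
B attacks (1,4): no

Answer: no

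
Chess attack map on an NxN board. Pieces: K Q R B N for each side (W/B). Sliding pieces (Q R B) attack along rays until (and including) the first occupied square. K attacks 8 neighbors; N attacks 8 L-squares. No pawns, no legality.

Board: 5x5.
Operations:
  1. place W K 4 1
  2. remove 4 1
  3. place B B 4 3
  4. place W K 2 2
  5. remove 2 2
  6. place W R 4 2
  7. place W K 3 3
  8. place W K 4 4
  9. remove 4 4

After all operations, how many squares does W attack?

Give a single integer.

Answer: 12

Derivation:
Op 1: place WK@(4,1)
Op 2: remove (4,1)
Op 3: place BB@(4,3)
Op 4: place WK@(2,2)
Op 5: remove (2,2)
Op 6: place WR@(4,2)
Op 7: place WK@(3,3)
Op 8: place WK@(4,4)
Op 9: remove (4,4)
Per-piece attacks for W:
  WK@(3,3): attacks (3,4) (3,2) (4,3) (2,3) (4,4) (4,2) (2,4) (2,2)
  WR@(4,2): attacks (4,3) (4,1) (4,0) (3,2) (2,2) (1,2) (0,2) [ray(0,1) blocked at (4,3)]
Union (12 distinct): (0,2) (1,2) (2,2) (2,3) (2,4) (3,2) (3,4) (4,0) (4,1) (4,2) (4,3) (4,4)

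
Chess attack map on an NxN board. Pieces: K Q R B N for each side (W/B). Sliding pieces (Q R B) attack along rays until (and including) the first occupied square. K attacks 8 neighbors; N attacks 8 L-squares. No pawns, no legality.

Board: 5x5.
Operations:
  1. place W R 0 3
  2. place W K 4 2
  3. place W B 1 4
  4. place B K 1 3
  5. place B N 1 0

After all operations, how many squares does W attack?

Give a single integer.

Answer: 12

Derivation:
Op 1: place WR@(0,3)
Op 2: place WK@(4,2)
Op 3: place WB@(1,4)
Op 4: place BK@(1,3)
Op 5: place BN@(1,0)
Per-piece attacks for W:
  WR@(0,3): attacks (0,4) (0,2) (0,1) (0,0) (1,3) [ray(1,0) blocked at (1,3)]
  WB@(1,4): attacks (2,3) (3,2) (4,1) (0,3) [ray(-1,-1) blocked at (0,3)]
  WK@(4,2): attacks (4,3) (4,1) (3,2) (3,3) (3,1)
Union (12 distinct): (0,0) (0,1) (0,2) (0,3) (0,4) (1,3) (2,3) (3,1) (3,2) (3,3) (4,1) (4,3)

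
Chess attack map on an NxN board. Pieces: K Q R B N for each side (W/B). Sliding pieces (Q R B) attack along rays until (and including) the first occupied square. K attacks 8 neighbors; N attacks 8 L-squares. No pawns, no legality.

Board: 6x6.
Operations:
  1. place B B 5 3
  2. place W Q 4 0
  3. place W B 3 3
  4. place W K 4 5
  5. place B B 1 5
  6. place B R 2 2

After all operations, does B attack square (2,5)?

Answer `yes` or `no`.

Op 1: place BB@(5,3)
Op 2: place WQ@(4,0)
Op 3: place WB@(3,3)
Op 4: place WK@(4,5)
Op 5: place BB@(1,5)
Op 6: place BR@(2,2)
Per-piece attacks for B:
  BB@(1,5): attacks (2,4) (3,3) (0,4) [ray(1,-1) blocked at (3,3)]
  BR@(2,2): attacks (2,3) (2,4) (2,5) (2,1) (2,0) (3,2) (4,2) (5,2) (1,2) (0,2)
  BB@(5,3): attacks (4,4) (3,5) (4,2) (3,1) (2,0)
B attacks (2,5): yes

Answer: yes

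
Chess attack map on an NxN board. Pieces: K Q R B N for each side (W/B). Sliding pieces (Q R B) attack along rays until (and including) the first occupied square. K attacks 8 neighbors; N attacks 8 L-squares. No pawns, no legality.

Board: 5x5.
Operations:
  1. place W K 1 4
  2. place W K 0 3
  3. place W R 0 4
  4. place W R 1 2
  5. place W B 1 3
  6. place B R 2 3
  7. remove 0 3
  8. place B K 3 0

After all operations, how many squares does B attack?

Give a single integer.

Op 1: place WK@(1,4)
Op 2: place WK@(0,3)
Op 3: place WR@(0,4)
Op 4: place WR@(1,2)
Op 5: place WB@(1,3)
Op 6: place BR@(2,3)
Op 7: remove (0,3)
Op 8: place BK@(3,0)
Per-piece attacks for B:
  BR@(2,3): attacks (2,4) (2,2) (2,1) (2,0) (3,3) (4,3) (1,3) [ray(-1,0) blocked at (1,3)]
  BK@(3,0): attacks (3,1) (4,0) (2,0) (4,1) (2,1)
Union (10 distinct): (1,3) (2,0) (2,1) (2,2) (2,4) (3,1) (3,3) (4,0) (4,1) (4,3)

Answer: 10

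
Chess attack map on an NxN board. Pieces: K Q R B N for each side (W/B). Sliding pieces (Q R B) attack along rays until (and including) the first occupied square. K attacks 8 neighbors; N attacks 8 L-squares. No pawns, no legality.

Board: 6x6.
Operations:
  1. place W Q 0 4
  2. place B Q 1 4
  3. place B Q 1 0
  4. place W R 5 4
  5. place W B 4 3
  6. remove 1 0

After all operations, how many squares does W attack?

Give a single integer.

Answer: 24

Derivation:
Op 1: place WQ@(0,4)
Op 2: place BQ@(1,4)
Op 3: place BQ@(1,0)
Op 4: place WR@(5,4)
Op 5: place WB@(4,3)
Op 6: remove (1,0)
Per-piece attacks for W:
  WQ@(0,4): attacks (0,5) (0,3) (0,2) (0,1) (0,0) (1,4) (1,5) (1,3) (2,2) (3,1) (4,0) [ray(1,0) blocked at (1,4)]
  WB@(4,3): attacks (5,4) (5,2) (3,4) (2,5) (3,2) (2,1) (1,0) [ray(1,1) blocked at (5,4)]
  WR@(5,4): attacks (5,5) (5,3) (5,2) (5,1) (5,0) (4,4) (3,4) (2,4) (1,4) [ray(-1,0) blocked at (1,4)]
Union (24 distinct): (0,0) (0,1) (0,2) (0,3) (0,5) (1,0) (1,3) (1,4) (1,5) (2,1) (2,2) (2,4) (2,5) (3,1) (3,2) (3,4) (4,0) (4,4) (5,0) (5,1) (5,2) (5,3) (5,4) (5,5)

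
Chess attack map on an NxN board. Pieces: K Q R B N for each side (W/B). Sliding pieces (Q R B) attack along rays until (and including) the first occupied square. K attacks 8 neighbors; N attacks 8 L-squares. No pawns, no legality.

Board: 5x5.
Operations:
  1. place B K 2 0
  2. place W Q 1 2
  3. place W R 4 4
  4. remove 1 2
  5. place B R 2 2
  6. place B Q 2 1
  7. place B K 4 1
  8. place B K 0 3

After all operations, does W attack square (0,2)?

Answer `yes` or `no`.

Answer: no

Derivation:
Op 1: place BK@(2,0)
Op 2: place WQ@(1,2)
Op 3: place WR@(4,4)
Op 4: remove (1,2)
Op 5: place BR@(2,2)
Op 6: place BQ@(2,1)
Op 7: place BK@(4,1)
Op 8: place BK@(0,3)
Per-piece attacks for W:
  WR@(4,4): attacks (4,3) (4,2) (4,1) (3,4) (2,4) (1,4) (0,4) [ray(0,-1) blocked at (4,1)]
W attacks (0,2): no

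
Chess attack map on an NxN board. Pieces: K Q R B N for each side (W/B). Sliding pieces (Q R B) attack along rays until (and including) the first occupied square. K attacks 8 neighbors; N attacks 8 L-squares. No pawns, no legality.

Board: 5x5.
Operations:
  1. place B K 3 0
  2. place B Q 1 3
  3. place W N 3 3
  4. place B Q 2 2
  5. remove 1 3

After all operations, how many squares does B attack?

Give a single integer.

Op 1: place BK@(3,0)
Op 2: place BQ@(1,3)
Op 3: place WN@(3,3)
Op 4: place BQ@(2,2)
Op 5: remove (1,3)
Per-piece attacks for B:
  BQ@(2,2): attacks (2,3) (2,4) (2,1) (2,0) (3,2) (4,2) (1,2) (0,2) (3,3) (3,1) (4,0) (1,3) (0,4) (1,1) (0,0) [ray(1,1) blocked at (3,3)]
  BK@(3,0): attacks (3,1) (4,0) (2,0) (4,1) (2,1)
Union (16 distinct): (0,0) (0,2) (0,4) (1,1) (1,2) (1,3) (2,0) (2,1) (2,3) (2,4) (3,1) (3,2) (3,3) (4,0) (4,1) (4,2)

Answer: 16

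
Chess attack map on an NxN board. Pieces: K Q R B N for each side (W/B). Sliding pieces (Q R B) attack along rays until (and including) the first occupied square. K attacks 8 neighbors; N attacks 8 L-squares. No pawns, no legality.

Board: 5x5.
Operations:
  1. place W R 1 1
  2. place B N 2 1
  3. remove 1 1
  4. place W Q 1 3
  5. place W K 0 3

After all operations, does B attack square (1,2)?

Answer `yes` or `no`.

Answer: no

Derivation:
Op 1: place WR@(1,1)
Op 2: place BN@(2,1)
Op 3: remove (1,1)
Op 4: place WQ@(1,3)
Op 5: place WK@(0,3)
Per-piece attacks for B:
  BN@(2,1): attacks (3,3) (4,2) (1,3) (0,2) (4,0) (0,0)
B attacks (1,2): no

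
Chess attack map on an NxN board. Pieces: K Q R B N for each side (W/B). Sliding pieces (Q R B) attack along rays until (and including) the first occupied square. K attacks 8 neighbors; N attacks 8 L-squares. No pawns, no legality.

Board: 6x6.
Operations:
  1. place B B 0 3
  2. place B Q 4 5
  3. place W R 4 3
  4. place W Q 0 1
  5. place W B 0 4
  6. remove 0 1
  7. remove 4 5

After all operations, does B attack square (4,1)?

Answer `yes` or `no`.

Op 1: place BB@(0,3)
Op 2: place BQ@(4,5)
Op 3: place WR@(4,3)
Op 4: place WQ@(0,1)
Op 5: place WB@(0,4)
Op 6: remove (0,1)
Op 7: remove (4,5)
Per-piece attacks for B:
  BB@(0,3): attacks (1,4) (2,5) (1,2) (2,1) (3,0)
B attacks (4,1): no

Answer: no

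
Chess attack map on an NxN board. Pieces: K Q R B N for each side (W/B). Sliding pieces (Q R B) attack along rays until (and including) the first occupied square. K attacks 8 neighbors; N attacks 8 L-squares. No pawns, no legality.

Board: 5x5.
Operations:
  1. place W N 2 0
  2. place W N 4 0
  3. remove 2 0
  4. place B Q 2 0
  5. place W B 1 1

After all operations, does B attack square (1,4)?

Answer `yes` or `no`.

Op 1: place WN@(2,0)
Op 2: place WN@(4,0)
Op 3: remove (2,0)
Op 4: place BQ@(2,0)
Op 5: place WB@(1,1)
Per-piece attacks for B:
  BQ@(2,0): attacks (2,1) (2,2) (2,3) (2,4) (3,0) (4,0) (1,0) (0,0) (3,1) (4,2) (1,1) [ray(1,0) blocked at (4,0); ray(-1,1) blocked at (1,1)]
B attacks (1,4): no

Answer: no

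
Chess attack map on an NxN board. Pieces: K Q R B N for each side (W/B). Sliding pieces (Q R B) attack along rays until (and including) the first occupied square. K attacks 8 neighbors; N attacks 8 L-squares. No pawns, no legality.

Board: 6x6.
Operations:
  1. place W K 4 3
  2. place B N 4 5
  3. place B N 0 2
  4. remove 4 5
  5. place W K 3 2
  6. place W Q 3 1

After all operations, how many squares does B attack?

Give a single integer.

Answer: 4

Derivation:
Op 1: place WK@(4,3)
Op 2: place BN@(4,5)
Op 3: place BN@(0,2)
Op 4: remove (4,5)
Op 5: place WK@(3,2)
Op 6: place WQ@(3,1)
Per-piece attacks for B:
  BN@(0,2): attacks (1,4) (2,3) (1,0) (2,1)
Union (4 distinct): (1,0) (1,4) (2,1) (2,3)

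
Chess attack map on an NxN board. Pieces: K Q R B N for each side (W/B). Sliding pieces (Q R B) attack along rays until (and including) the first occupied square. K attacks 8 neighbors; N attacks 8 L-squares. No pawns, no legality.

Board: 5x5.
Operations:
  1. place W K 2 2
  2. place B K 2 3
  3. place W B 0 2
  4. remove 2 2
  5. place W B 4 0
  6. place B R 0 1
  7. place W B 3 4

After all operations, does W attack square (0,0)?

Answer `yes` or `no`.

Answer: no

Derivation:
Op 1: place WK@(2,2)
Op 2: place BK@(2,3)
Op 3: place WB@(0,2)
Op 4: remove (2,2)
Op 5: place WB@(4,0)
Op 6: place BR@(0,1)
Op 7: place WB@(3,4)
Per-piece attacks for W:
  WB@(0,2): attacks (1,3) (2,4) (1,1) (2,0)
  WB@(3,4): attacks (4,3) (2,3) [ray(-1,-1) blocked at (2,3)]
  WB@(4,0): attacks (3,1) (2,2) (1,3) (0,4)
W attacks (0,0): no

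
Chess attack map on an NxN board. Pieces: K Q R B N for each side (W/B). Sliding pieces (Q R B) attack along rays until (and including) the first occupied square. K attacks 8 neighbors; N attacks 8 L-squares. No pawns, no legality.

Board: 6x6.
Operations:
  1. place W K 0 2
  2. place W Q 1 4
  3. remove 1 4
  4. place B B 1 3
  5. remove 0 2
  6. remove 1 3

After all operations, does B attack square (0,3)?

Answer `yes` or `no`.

Answer: no

Derivation:
Op 1: place WK@(0,2)
Op 2: place WQ@(1,4)
Op 3: remove (1,4)
Op 4: place BB@(1,3)
Op 5: remove (0,2)
Op 6: remove (1,3)
Per-piece attacks for B:
B attacks (0,3): no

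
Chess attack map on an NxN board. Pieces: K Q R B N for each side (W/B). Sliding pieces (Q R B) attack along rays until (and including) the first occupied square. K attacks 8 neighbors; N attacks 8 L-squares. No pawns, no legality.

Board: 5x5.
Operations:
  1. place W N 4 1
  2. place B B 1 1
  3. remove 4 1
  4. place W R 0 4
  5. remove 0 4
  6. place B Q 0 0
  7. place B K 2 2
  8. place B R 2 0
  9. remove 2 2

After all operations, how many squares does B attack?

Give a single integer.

Op 1: place WN@(4,1)
Op 2: place BB@(1,1)
Op 3: remove (4,1)
Op 4: place WR@(0,4)
Op 5: remove (0,4)
Op 6: place BQ@(0,0)
Op 7: place BK@(2,2)
Op 8: place BR@(2,0)
Op 9: remove (2,2)
Per-piece attacks for B:
  BQ@(0,0): attacks (0,1) (0,2) (0,3) (0,4) (1,0) (2,0) (1,1) [ray(1,0) blocked at (2,0); ray(1,1) blocked at (1,1)]
  BB@(1,1): attacks (2,2) (3,3) (4,4) (2,0) (0,2) (0,0) [ray(1,-1) blocked at (2,0); ray(-1,-1) blocked at (0,0)]
  BR@(2,0): attacks (2,1) (2,2) (2,3) (2,4) (3,0) (4,0) (1,0) (0,0) [ray(-1,0) blocked at (0,0)]
Union (16 distinct): (0,0) (0,1) (0,2) (0,3) (0,4) (1,0) (1,1) (2,0) (2,1) (2,2) (2,3) (2,4) (3,0) (3,3) (4,0) (4,4)

Answer: 16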